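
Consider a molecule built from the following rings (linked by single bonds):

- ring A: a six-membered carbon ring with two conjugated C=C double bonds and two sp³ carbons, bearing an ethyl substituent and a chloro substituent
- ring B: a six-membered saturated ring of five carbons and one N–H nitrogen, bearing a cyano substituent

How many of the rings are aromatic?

0

Ring A has two sp³ carbons, so it is not fully conjugated — not aromatic (1,3-cyclohexadiene).
Ring B has only sp³ atoms, so it is not fully conjugated — not aromatic (piperidine).
No ring is aromatic. Total: 0.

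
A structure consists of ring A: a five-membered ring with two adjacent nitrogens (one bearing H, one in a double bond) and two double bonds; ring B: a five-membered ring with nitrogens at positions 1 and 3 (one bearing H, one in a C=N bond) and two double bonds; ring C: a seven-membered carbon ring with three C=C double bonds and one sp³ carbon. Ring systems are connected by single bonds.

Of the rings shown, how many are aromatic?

Ring A is planar and fully conjugated; 2 ring double bonds (4 π electrons) plus a heteroatom lone pair (2) give 6 π electrons. Since 6 = 4n+2 (n=1), ring A is aromatic (pyrazole).
Ring B has a continuous p-orbital overlap around the ring; 2 ring double bonds (4 π electrons) plus a heteroatom lone pair (2) give 6 π electrons. Since 6 = 4n+2 (n=1), ring B is aromatic (imidazole).
Ring C has one sp³ carbon, so it is not fully conjugated — not aromatic (cycloheptatriene).
Aromatic: A, B. Total: 2.

2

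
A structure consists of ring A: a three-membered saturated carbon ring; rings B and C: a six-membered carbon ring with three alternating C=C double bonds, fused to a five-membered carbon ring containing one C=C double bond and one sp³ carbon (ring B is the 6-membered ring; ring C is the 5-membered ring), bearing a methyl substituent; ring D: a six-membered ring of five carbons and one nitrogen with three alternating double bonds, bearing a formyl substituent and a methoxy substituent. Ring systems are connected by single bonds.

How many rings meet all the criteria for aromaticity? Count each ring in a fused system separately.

2

Ring A has only sp³ atoms, so it is not fully conjugated — not aromatic (cyclopropane).
Ring B has a continuous p-orbital overlap around the ring; 3 ring double bonds give 6 π electrons. 6 = 4(1)+2, so ring B is aromatic (benzene ring).
Ring C has one sp³ carbon, so it is not fully conjugated — not aromatic (cyclopentene ring).
Ring D is planar and fully conjugated; 3 ring double bonds give 6 π electrons. That satisfies 4n+2 with n=1, so ring D is aromatic (pyridine).
Aromatic: B, D. Total: 2.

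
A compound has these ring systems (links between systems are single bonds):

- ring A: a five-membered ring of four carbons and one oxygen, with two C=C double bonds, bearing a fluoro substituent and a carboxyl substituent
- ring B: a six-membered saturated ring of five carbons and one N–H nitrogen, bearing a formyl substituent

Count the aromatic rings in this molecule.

Ring A is planar and fully conjugated; 2 ring double bonds (4 π electrons) plus a heteroatom lone pair (2) give 6 π electrons. Since 6 = 4n+2 (n=1), ring A is aromatic (furan).
Ring B has only sp³ atoms, so it is not fully conjugated — not aromatic (piperidine).
Aromatic: A. Total: 1.

1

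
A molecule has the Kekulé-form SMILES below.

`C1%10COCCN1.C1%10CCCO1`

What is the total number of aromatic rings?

The SMILES encodes a six-membered saturated ring with an oxygen and an N–H nitrogen at positions 1 and 4; a five-membered saturated ring of four carbons and one oxygen.
The 6-membered ring with one oxygen and one N–H (1,4) has only sp³ atoms, so it is not fully conjugated — not aromatic (morpholine).
The 5-membered ring with one oxygen has only sp³ atoms, so it is not fully conjugated — not aromatic (tetrahydrofuran).
None of the rings are aromatic. Total: 0.

0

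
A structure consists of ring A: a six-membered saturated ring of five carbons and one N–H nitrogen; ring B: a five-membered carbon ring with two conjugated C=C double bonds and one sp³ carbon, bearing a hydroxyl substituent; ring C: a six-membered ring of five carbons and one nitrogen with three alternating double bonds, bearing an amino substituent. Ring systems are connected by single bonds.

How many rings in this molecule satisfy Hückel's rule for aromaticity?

1

Ring A has only sp³ atoms, so it is not fully conjugated — not aromatic (piperidine).
Ring B has one sp³ carbon, so it is not fully conjugated — not aromatic (cyclopentadiene).
Ring C has a continuous p-orbital overlap around the ring; 3 ring double bonds give 6 π electrons. That satisfies 4n+2 with n=1, so ring C is aromatic (pyridine).
Aromatic: C. Total: 1.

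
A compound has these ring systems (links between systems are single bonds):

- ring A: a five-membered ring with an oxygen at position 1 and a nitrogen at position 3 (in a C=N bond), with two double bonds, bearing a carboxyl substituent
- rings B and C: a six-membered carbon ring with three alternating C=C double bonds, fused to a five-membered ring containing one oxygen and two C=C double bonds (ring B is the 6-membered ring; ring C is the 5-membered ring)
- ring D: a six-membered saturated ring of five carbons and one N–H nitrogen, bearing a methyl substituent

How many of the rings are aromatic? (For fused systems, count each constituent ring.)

3

Ring A is planar and fully conjugated; 2 ring double bonds (4 π electrons) plus a heteroatom lone pair (2) give 6 π electrons. 6 = 4(1)+2, so ring A is aromatic (oxazole).
Rings B and C form a fused bicyclic system (with one oxygen) with 9 sp² atoms and 10 π electrons from ring double bonds plus a heteroatom lone pair. 10 = 4(2)+2, so the system is aromatic and both rings count as aromatic (benzofuran).
Ring D has only sp³ atoms, so it is not fully conjugated — not aromatic (piperidine).
Aromatic: A, B, C. Total: 3.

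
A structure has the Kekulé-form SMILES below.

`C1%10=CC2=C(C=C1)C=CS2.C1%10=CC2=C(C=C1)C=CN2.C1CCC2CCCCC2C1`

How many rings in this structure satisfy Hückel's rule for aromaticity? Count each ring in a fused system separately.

The SMILES encodes a six-membered carbon ring with three alternating C=C double bonds, fused to a five-membered ring containing one sulfur and two C=C double bonds; a six-membered carbon ring with three alternating C=C double bonds, fused to a five-membered ring containing one N–H nitrogen and two C=C double bonds; two fused six-membered saturated carbon rings.
The fused 6/5-membered bicyclic (with one sulfur) is a single π system with 9 sp² atoms and 10 π electrons from ring double bonds plus a heteroatom lone pair. 10 = 4(2)+2, so the system is aromatic and both rings count as aromatic (benzothiophene).
The fused 6/5-membered bicyclic (with one N–H) is a single π system with 9 sp² atoms and 10 π electrons from ring double bonds plus a heteroatom lone pair. 10 = 4(2)+2, so the system is aromatic and both rings count as aromatic (indole).
The 6-membered ring has only sp³ atoms, so it is not fully conjugated — not aromatic (cyclohexane ring).
The second 6-membered ring has only sp³ atoms, so it is not fully conjugated — not aromatic (cyclohexane ring).
4 of the 6 rings are aromatic. Total: 4.

4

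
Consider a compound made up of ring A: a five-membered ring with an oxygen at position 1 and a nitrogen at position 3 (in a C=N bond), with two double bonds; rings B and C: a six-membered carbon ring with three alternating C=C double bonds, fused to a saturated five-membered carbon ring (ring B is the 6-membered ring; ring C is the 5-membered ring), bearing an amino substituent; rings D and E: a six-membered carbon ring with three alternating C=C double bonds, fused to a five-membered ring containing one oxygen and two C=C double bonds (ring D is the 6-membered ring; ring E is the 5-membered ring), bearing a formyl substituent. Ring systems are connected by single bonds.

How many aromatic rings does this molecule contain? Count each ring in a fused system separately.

Ring A is planar and fully conjugated; 2 ring double bonds (4 π electrons) plus a heteroatom lone pair (2) give 6 π electrons. 6 = 4(1)+2, so ring A is aromatic (oxazole).
Ring B is fully conjugated (every ring atom contributes a p orbital); 3 ring double bonds give 6 π electrons. 6 = 4(1)+2, so ring B is aromatic (benzene ring).
Ring C has three sp³ carbons, so it is not fully conjugated — not aromatic (cyclopentane ring).
Rings D and E form a fused bicyclic system (with one oxygen) with 9 sp² atoms and 10 π electrons from ring double bonds plus a heteroatom lone pair. 10 = 4(2)+2, so the system is aromatic and both rings count as aromatic (benzofuran).
Aromatic: A, B, D, E. Total: 4.

4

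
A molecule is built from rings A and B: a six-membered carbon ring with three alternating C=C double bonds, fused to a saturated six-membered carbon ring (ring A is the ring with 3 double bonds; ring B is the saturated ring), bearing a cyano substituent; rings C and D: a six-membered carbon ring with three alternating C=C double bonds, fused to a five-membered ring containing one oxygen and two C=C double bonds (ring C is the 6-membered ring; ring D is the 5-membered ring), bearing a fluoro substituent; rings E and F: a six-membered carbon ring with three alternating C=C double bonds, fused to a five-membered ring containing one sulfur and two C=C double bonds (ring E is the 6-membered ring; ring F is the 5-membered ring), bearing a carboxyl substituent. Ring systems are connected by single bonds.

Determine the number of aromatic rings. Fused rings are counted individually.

5

Ring A has a continuous p-orbital overlap around the ring; 3 ring double bonds give 6 π electrons. Since 6 = 4n+2 (n=1), ring A is aromatic (benzene ring).
Ring B has four sp³ carbons, so it is not fully conjugated — not aromatic (cyclohexane ring).
Rings C and D form a fused bicyclic system (with one oxygen) with 9 sp² atoms and 10 π electrons from ring double bonds plus a heteroatom lone pair. 10 = 4(2)+2, so the system is aromatic and both rings count as aromatic (benzofuran).
Rings E and F form a fused bicyclic system (with one sulfur) with 9 sp² atoms and 10 π electrons from ring double bonds plus a heteroatom lone pair. 10 = 4(2)+2, so the system is aromatic and both rings count as aromatic (benzothiophene).
Aromatic: A, C, D, E, F. Total: 5.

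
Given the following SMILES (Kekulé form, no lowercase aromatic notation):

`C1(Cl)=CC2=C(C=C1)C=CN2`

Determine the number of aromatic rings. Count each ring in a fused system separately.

The SMILES encodes a six-membered carbon ring with three alternating C=C double bonds, fused to a five-membered ring containing one N–H nitrogen and two C=C double bonds.
The fused 6/5-membered bicyclic (with one N–H) is a single π system with 9 sp² atoms and 10 π electrons from ring double bonds plus a heteroatom lone pair. 10 = 4(2)+2, so the system is aromatic and both rings count as aromatic (indole).
2 of the 2 rings are aromatic. Total: 2.

2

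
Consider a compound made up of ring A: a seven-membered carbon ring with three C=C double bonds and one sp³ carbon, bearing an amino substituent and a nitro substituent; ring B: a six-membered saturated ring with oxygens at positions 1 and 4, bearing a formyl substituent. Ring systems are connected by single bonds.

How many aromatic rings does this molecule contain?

0

Ring A has one sp³ carbon, so it is not fully conjugated — not aromatic (cycloheptatriene).
Ring B has only sp³ atoms, so it is not fully conjugated — not aromatic (1,4-dioxane).
No ring is aromatic. Total: 0.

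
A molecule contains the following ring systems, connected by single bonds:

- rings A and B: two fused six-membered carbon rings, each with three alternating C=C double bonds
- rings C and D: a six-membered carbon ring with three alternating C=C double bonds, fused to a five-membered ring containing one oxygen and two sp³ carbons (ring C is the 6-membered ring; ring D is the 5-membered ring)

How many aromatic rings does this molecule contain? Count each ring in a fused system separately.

Rings A and B form a fused bicyclic system with 10 sp² atoms and 10 π electrons from ring double bonds. 10 = 4(2)+2, so the system is aromatic and both rings count as aromatic (naphthalene).
Ring C is planar and fully conjugated; 3 ring double bonds give 6 π electrons. Since 6 = 4n+2 (n=1), ring C is aromatic (benzene ring).
Ring D has two sp³ carbons, so it is not fully conjugated — not aromatic (oxolane ring).
Aromatic: A, B, C. Total: 3.

3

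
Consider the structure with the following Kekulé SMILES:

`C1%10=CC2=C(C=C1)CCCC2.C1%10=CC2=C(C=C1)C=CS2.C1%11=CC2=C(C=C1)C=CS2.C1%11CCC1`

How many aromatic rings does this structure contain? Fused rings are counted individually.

5

The SMILES encodes a six-membered carbon ring with three alternating C=C double bonds, fused to a saturated six-membered carbon ring; a six-membered carbon ring with three alternating C=C double bonds, fused to a five-membered ring containing one sulfur and two C=C double bonds; a six-membered carbon ring with three alternating C=C double bonds, fused to a five-membered ring containing one sulfur and two C=C double bonds; a four-membered saturated carbon ring.
The 6-membered ring has a continuous p-orbital overlap around the ring; 3 ring double bonds give 6 π electrons. Since 6 = 4n+2 (n=1), it is aromatic (benzene ring).
The second 6-membered ring has four sp³ carbons, so it is not fully conjugated — not aromatic (cyclohexane ring).
The fused 6/5-membered bicyclic (with one sulfur) is a single π system with 9 sp² atoms and 10 π electrons from ring double bonds plus a heteroatom lone pair. 10 = 4(2)+2, so the system is aromatic and both rings count as aromatic (benzothiophene).
The fused 6/5-membered bicyclic (with one sulfur) is a single π system with 9 sp² atoms and 10 π electrons from ring double bonds plus a heteroatom lone pair. 10 = 4(2)+2, so the system is aromatic and both rings count as aromatic (benzothiophene).
The 4-membered ring has only sp³ atoms, so it is not fully conjugated — not aromatic (cyclobutane).
5 of the 7 rings are aromatic. Total: 5.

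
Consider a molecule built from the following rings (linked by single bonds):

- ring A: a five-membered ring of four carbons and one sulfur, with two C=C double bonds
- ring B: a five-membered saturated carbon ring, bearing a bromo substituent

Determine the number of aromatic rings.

1

Ring A has a continuous p-orbital overlap around the ring; 2 ring double bonds (4 π electrons) plus a heteroatom lone pair (2) give 6 π electrons. That satisfies 4n+2 with n=1, so ring A is aromatic (thiophene).
Ring B has only sp³ atoms, so it is not fully conjugated — not aromatic (cyclopentane).
Aromatic: A. Total: 1.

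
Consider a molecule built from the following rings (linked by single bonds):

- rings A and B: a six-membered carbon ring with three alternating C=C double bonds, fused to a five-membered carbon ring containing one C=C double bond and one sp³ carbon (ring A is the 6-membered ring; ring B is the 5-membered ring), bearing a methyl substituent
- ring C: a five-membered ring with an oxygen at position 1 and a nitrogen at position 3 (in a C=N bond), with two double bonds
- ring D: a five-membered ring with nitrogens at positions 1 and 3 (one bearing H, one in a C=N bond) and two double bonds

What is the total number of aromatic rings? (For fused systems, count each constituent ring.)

Ring A has a continuous p-orbital overlap around the ring; 3 ring double bonds give 6 π electrons. Since 6 = 4n+2 (n=1), ring A is aromatic (benzene ring).
Ring B has one sp³ carbon, so it is not fully conjugated — not aromatic (cyclopentene ring).
Ring C is planar and fully conjugated; 2 ring double bonds (4 π electrons) plus a heteroatom lone pair (2) give 6 π electrons. That satisfies 4n+2 with n=1, so ring C is aromatic (oxazole).
Ring D is planar and fully conjugated; 2 ring double bonds (4 π electrons) plus a heteroatom lone pair (2) give 6 π electrons. Since 6 = 4n+2 (n=1), ring D is aromatic (imidazole).
Aromatic: A, C, D. Total: 3.

3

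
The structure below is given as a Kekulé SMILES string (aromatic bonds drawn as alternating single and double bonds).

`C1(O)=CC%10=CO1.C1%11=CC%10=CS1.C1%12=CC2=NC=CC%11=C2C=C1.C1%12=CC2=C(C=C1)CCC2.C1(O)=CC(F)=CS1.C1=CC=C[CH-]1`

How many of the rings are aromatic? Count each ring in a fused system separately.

7

The SMILES encodes a five-membered ring of four carbons and one oxygen, with two C=C double bonds; a five-membered ring of four carbons and one sulfur, with two C=C double bonds; two fused six-membered rings, each with three alternating double bonds; one ring is all carbon and the other has one ring nitrogen; a six-membered carbon ring with three alternating C=C double bonds, fused to a saturated five-membered carbon ring; a five-membered ring of four carbons and one sulfur, with two C=C double bonds; a five-membered all-carbon ring bearing a negative charge on one carbon, with two C=C double bonds.
The 5-membered ring with one oxygen is planar and fully conjugated; 2 ring double bonds (4 π electrons) plus a heteroatom lone pair (2) give 6 π electrons. Since 6 = 4n+2 (n=1), it is aromatic (furan).
The 5-membered ring with one sulfur is fully conjugated (every ring atom contributes a p orbital); 2 ring double bonds (4 π electrons) plus a heteroatom lone pair (2) give 6 π electrons. That satisfies 4n+2 with n=1, so it is aromatic (thiophene).
The fused 6/6-membered bicyclic (with one nitrogen) is a single π system with 10 sp² atoms and 10 π electrons from ring double bonds. 10 = 4(2)+2, so the system is aromatic and both rings count as aromatic (quinoline).
The 6-membered ring has a continuous p-orbital overlap around the ring; 3 ring double bonds give 6 π electrons. Since 6 = 4n+2 (n=1), it is aromatic (benzene ring).
The 5-membered ring has three sp³ carbons, so it is not fully conjugated — not aromatic (cyclopentane ring).
The second 5-membered ring with one sulfur has a continuous p-orbital overlap around the ring; 2 ring double bonds (4 π electrons) plus a heteroatom lone pair (2) give 6 π electrons. That satisfies 4n+2 with n=1, so it is aromatic (thiophene).
The second 5-membered ring is fully conjugated (every ring atom contributes a p orbital); 2 ring double bonds (4 π electrons) plus the carbanion lone pair (2) give 6 π electrons. That satisfies 4n+2 with n=1, so it is aromatic (cyclopentadienyl anion).
7 of the 8 rings are aromatic. Total: 7.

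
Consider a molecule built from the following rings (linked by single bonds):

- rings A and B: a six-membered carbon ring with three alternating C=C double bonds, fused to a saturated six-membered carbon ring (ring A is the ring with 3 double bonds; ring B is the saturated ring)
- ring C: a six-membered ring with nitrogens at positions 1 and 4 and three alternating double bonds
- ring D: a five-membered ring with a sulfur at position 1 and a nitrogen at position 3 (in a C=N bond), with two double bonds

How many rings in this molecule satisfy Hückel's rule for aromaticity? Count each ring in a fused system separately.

Ring A is fully conjugated (every ring atom contributes a p orbital); 3 ring double bonds give 6 π electrons. 6 = 4(1)+2, so ring A is aromatic (benzene ring).
Ring B has four sp³ carbons, so it is not fully conjugated — not aromatic (cyclohexane ring).
Ring C is fully conjugated (every ring atom contributes a p orbital); 3 ring double bonds give 6 π electrons. 6 = 4(1)+2, so ring C is aromatic (pyrazine).
Ring D is planar and fully conjugated; 2 ring double bonds (4 π electrons) plus a heteroatom lone pair (2) give 6 π electrons. 6 = 4(1)+2, so ring D is aromatic (thiazole).
Aromatic: A, C, D. Total: 3.

3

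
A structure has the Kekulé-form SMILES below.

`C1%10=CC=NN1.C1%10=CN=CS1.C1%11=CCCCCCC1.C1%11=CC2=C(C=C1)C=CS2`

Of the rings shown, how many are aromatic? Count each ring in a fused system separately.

The SMILES encodes a five-membered ring with two adjacent nitrogens (one bearing H, one in a double bond) and two double bonds; a five-membered ring with a sulfur at position 1 and a nitrogen at position 3 (in a C=N bond), with two double bonds; an eight-membered carbon ring with one C=C double bond; a six-membered carbon ring with three alternating C=C double bonds, fused to a five-membered ring containing one sulfur and two C=C double bonds.
The 5-membered ring with two adjacent nitrogens (one N–H, one =N–) has a continuous p-orbital overlap around the ring; 2 ring double bonds (4 π electrons) plus a heteroatom lone pair (2) give 6 π electrons. Since 6 = 4n+2 (n=1), it is aromatic (pyrazole).
The 5-membered ring with one sulfur and one =N– has a continuous p-orbital overlap around the ring; 2 ring double bonds (4 π electrons) plus a heteroatom lone pair (2) give 6 π electrons. 6 = 4(1)+2, so it is aromatic (thiazole).
The 8-membered ring has six sp³ carbons, so it is not fully conjugated — not aromatic (cyclooctene).
The fused 6/5-membered bicyclic (with one sulfur) is a single π system with 9 sp² atoms and 10 π electrons from ring double bonds plus a heteroatom lone pair. 10 = 4(2)+2, so the system is aromatic and both rings count as aromatic (benzothiophene).
4 of the 5 rings are aromatic. Total: 4.

4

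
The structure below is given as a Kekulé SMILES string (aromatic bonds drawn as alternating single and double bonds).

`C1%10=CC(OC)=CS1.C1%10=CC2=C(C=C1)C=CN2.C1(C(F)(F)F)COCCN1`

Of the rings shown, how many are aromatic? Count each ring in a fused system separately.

The SMILES encodes a five-membered ring of four carbons and one sulfur, with two C=C double bonds; a six-membered carbon ring with three alternating C=C double bonds, fused to a five-membered ring containing one N–H nitrogen and two C=C double bonds; a six-membered saturated ring with an oxygen and an N–H nitrogen at positions 1 and 4.
The 5-membered ring with one sulfur is fully conjugated (every ring atom contributes a p orbital); 2 ring double bonds (4 π electrons) plus a heteroatom lone pair (2) give 6 π electrons. 6 = 4(1)+2, so it is aromatic (thiophene).
The fused 6/5-membered bicyclic (with one N–H) is a single π system with 9 sp² atoms and 10 π electrons from ring double bonds plus a heteroatom lone pair. 10 = 4(2)+2, so the system is aromatic and both rings count as aromatic (indole).
The 6-membered ring with one oxygen and one N–H (1,4) has only sp³ atoms, so it is not fully conjugated — not aromatic (morpholine).
3 of the 4 rings are aromatic. Total: 3.

3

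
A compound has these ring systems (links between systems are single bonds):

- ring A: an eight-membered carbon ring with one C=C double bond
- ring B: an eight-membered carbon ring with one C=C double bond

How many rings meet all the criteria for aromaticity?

Ring A has six sp³ carbons, so it is not fully conjugated — not aromatic (cyclooctene).
Ring B has six sp³ carbons, so it is not fully conjugated — not aromatic (cyclooctene).
No ring is aromatic. Total: 0.

0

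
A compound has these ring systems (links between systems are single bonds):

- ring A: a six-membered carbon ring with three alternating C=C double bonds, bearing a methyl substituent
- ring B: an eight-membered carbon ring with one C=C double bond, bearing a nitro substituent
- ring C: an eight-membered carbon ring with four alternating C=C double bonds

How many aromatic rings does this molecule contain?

1

Ring A is fully conjugated (every ring atom contributes a p orbital); 3 ring double bonds give 6 π electrons. That satisfies 4n+2 with n=1, so ring A is aromatic (benzene).
Ring B has six sp³ carbons, so it is not fully conjugated — not aromatic (cyclooctene).
Ring C has only sp² ring atoms; a planar conformation would have a fully conjugated π system of 8 electrons. But 8 = 4(2), which is 4n not 4n+2, so ring C is not aromatic (cyclooctatetraene) — cyclooctatetraene distorts into a non-planar tub to avoid antiaromaticity.
Aromatic: A. Total: 1.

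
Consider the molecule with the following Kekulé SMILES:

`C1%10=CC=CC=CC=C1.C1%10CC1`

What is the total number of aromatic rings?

The SMILES encodes an eight-membered carbon ring with four alternating C=C double bonds; a three-membered saturated carbon ring.
The 8-membered ring has only sp² ring atoms; a planar conformation would have a fully conjugated π system of 8 electrons. But 8 = 4(2), which is 4n not 4n+2, so it is not aromatic (cyclooctatetraene) — cyclooctatetraene distorts into a non-planar tub to avoid antiaromaticity.
The 3-membered ring has only sp³ atoms, so it is not fully conjugated — not aromatic (cyclopropane).
None of the rings are aromatic. Total: 0.

0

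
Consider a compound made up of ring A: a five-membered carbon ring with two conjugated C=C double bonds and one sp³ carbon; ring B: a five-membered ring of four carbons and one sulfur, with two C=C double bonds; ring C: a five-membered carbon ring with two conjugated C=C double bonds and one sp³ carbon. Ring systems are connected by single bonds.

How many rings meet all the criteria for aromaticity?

1

Ring A has one sp³ carbon, so it is not fully conjugated — not aromatic (cyclopentadiene).
Ring B is planar and fully conjugated; 2 ring double bonds (4 π electrons) plus a heteroatom lone pair (2) give 6 π electrons. That satisfies 4n+2 with n=1, so ring B is aromatic (thiophene).
Ring C has one sp³ carbon, so it is not fully conjugated — not aromatic (cyclopentadiene).
Aromatic: B. Total: 1.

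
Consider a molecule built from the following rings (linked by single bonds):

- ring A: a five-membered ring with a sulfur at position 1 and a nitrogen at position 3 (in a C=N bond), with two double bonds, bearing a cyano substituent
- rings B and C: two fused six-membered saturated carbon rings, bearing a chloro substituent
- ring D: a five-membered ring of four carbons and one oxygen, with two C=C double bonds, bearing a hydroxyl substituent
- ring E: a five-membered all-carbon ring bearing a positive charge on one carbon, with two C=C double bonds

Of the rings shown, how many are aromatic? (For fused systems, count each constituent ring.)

Ring A is planar and fully conjugated; 2 ring double bonds (4 π electrons) plus a heteroatom lone pair (2) give 6 π electrons. 6 = 4(1)+2, so ring A is aromatic (thiazole).
Ring B has only sp³ atoms, so it is not fully conjugated — not aromatic (cyclohexane ring).
Ring C has only sp³ atoms, so it is not fully conjugated — not aromatic (cyclohexane ring).
Ring D is fully conjugated (every ring atom contributes a p orbital); 2 ring double bonds (4 π electrons) plus a heteroatom lone pair (2) give 6 π electrons. Since 6 = 4n+2 (n=1), ring D is aromatic (furan).
Ring E has only sp² ring atoms; a planar conformation would have a fully conjugated π system of 4 electrons. But 4 = 4(1), which is 4n not 4n+2, so ring E is not aromatic (cyclopentadienyl cation).
Aromatic: A, D. Total: 2.

2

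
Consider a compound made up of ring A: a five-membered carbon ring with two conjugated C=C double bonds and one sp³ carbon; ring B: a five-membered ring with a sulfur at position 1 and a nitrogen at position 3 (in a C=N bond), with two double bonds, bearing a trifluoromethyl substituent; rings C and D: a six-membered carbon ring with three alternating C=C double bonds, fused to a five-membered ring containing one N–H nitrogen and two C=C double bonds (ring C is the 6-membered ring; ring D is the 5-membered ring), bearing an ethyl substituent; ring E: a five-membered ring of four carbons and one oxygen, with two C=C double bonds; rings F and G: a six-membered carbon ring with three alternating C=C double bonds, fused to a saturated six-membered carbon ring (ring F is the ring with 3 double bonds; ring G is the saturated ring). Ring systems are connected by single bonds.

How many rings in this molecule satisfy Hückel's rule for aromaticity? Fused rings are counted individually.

Ring A has one sp³ carbon, so it is not fully conjugated — not aromatic (cyclopentadiene).
Ring B is fully conjugated (every ring atom contributes a p orbital); 2 ring double bonds (4 π electrons) plus a heteroatom lone pair (2) give 6 π electrons. Since 6 = 4n+2 (n=1), ring B is aromatic (thiazole).
Rings C and D form a fused bicyclic system (with one N–H) with 9 sp² atoms and 10 π electrons from ring double bonds plus a heteroatom lone pair. 10 = 4(2)+2, so the system is aromatic and both rings count as aromatic (indole).
Ring E is planar and fully conjugated; 2 ring double bonds (4 π electrons) plus a heteroatom lone pair (2) give 6 π electrons. 6 = 4(1)+2, so ring E is aromatic (furan).
Ring F has a continuous p-orbital overlap around the ring; 3 ring double bonds give 6 π electrons. That satisfies 4n+2 with n=1, so ring F is aromatic (benzene ring).
Ring G has four sp³ carbons, so it is not fully conjugated — not aromatic (cyclohexane ring).
Aromatic: B, C, D, E, F. Total: 5.

5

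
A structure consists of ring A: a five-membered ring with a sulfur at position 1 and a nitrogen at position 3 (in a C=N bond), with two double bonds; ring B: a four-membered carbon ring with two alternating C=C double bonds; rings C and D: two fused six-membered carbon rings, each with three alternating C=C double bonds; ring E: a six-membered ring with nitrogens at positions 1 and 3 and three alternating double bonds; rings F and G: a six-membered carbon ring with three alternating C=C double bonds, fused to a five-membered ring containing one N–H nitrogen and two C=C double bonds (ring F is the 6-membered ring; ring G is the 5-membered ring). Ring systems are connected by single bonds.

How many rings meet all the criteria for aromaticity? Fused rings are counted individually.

Ring A is planar and fully conjugated; 2 ring double bonds (4 π electrons) plus a heteroatom lone pair (2) give 6 π electrons. That satisfies 4n+2 with n=1, so ring A is aromatic (thiazole).
Ring B has only sp² ring atoms; a planar conformation would have a fully conjugated π system of 4 electrons. But 4 = 4(1), which is 4n not 4n+2, so ring B is not aromatic (cyclobutadiene) — cyclobutadiene is antiaromatic and distorts to a rectangle.
Rings C and D form a fused bicyclic system with 10 sp² atoms and 10 π electrons from ring double bonds. 10 = 4(2)+2, so the system is aromatic and both rings count as aromatic (naphthalene).
Ring E is planar and fully conjugated; 3 ring double bonds give 6 π electrons. Since 6 = 4n+2 (n=1), ring E is aromatic (pyrimidine).
Rings F and G form a fused bicyclic system (with one N–H) with 9 sp² atoms and 10 π electrons from ring double bonds plus a heteroatom lone pair. 10 = 4(2)+2, so the system is aromatic and both rings count as aromatic (indole).
Aromatic: A, C, D, E, F, G. Total: 6.

6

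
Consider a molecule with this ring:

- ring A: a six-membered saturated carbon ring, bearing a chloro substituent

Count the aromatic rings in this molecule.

0

Ring A has only sp³ atoms, so it is not fully conjugated — not aromatic (cyclohexane).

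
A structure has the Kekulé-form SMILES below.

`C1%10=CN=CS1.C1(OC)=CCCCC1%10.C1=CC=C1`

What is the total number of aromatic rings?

1

The SMILES encodes a five-membered ring with a sulfur at position 1 and a nitrogen at position 3 (in a C=N bond), with two double bonds; a six-membered carbon ring with one C=C double bond; a four-membered carbon ring with two alternating C=C double bonds.
The 5-membered ring with one sulfur and one =N– is planar and fully conjugated; 2 ring double bonds (4 π electrons) plus a heteroatom lone pair (2) give 6 π electrons. 6 = 4(1)+2, so it is aromatic (thiazole).
The 6-membered ring has four sp³ carbons, so it is not fully conjugated — not aromatic (cyclohexene).
The 4-membered ring has only sp² ring atoms; a planar conformation would have a fully conjugated π system of 4 electrons. But 4 = 4(1), which is 4n not 4n+2, so it is not aromatic (cyclobutadiene) — cyclobutadiene is antiaromatic and distorts to a rectangle.
1 of the 3 rings is aromatic. Total: 1.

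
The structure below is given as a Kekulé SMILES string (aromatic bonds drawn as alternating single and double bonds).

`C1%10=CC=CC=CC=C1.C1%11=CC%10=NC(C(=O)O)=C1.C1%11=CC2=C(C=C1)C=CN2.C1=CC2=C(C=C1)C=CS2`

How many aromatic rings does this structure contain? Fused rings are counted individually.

5

The SMILES encodes an eight-membered carbon ring with four alternating C=C double bonds; a six-membered ring of five carbons and one nitrogen with three alternating double bonds; a six-membered carbon ring with three alternating C=C double bonds, fused to a five-membered ring containing one N–H nitrogen and two C=C double bonds; a six-membered carbon ring with three alternating C=C double bonds, fused to a five-membered ring containing one sulfur and two C=C double bonds.
The 8-membered ring has only sp² ring atoms; a planar conformation would have a fully conjugated π system of 8 electrons. But 8 = 4(2), which is 4n not 4n+2, so it is not aromatic (cyclooctatetraene) — cyclooctatetraene distorts into a non-planar tub to avoid antiaromaticity.
The 6-membered ring with one nitrogen has a continuous p-orbital overlap around the ring; 3 ring double bonds give 6 π electrons. That satisfies 4n+2 with n=1, so it is aromatic (pyridine).
The fused 6/5-membered bicyclic (with one N–H) is a single π system with 9 sp² atoms and 10 π electrons from ring double bonds plus a heteroatom lone pair. 10 = 4(2)+2, so the system is aromatic and both rings count as aromatic (indole).
The fused 6/5-membered bicyclic (with one sulfur) is a single π system with 9 sp² atoms and 10 π electrons from ring double bonds plus a heteroatom lone pair. 10 = 4(2)+2, so the system is aromatic and both rings count as aromatic (benzothiophene).
5 of the 6 rings are aromatic. Total: 5.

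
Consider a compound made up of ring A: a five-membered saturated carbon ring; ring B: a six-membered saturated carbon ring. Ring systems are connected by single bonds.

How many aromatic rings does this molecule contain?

0

Ring A has only sp³ atoms, so it is not fully conjugated — not aromatic (cyclopentane).
Ring B has only sp³ atoms, so it is not fully conjugated — not aromatic (cyclohexane).
No ring is aromatic. Total: 0.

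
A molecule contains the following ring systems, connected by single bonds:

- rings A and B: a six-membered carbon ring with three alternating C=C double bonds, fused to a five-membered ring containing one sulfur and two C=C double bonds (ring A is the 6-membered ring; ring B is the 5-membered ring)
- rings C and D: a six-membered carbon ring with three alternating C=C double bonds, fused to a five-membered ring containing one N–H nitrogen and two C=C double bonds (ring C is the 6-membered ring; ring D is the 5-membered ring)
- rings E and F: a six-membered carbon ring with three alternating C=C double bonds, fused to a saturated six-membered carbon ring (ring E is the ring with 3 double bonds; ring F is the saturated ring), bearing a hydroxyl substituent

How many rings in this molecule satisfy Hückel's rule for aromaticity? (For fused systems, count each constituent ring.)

5

Rings A and B form a fused bicyclic system (with one sulfur) with 9 sp² atoms and 10 π electrons from ring double bonds plus a heteroatom lone pair. 10 = 4(2)+2, so the system is aromatic and both rings count as aromatic (benzothiophene).
Rings C and D form a fused bicyclic system (with one N–H) with 9 sp² atoms and 10 π electrons from ring double bonds plus a heteroatom lone pair. 10 = 4(2)+2, so the system is aromatic and both rings count as aromatic (indole).
Ring E has a continuous p-orbital overlap around the ring; 3 ring double bonds give 6 π electrons. That satisfies 4n+2 with n=1, so ring E is aromatic (benzene ring).
Ring F has four sp³ carbons, so it is not fully conjugated — not aromatic (cyclohexane ring).
Aromatic: A, B, C, D, E. Total: 5.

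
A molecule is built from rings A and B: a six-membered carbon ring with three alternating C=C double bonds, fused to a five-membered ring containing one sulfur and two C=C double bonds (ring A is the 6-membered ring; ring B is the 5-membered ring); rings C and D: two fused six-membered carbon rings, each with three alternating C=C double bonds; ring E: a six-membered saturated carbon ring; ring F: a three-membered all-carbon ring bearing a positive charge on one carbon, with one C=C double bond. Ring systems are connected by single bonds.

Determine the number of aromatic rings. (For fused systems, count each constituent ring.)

Rings A and B form a fused bicyclic system (with one sulfur) with 9 sp² atoms and 10 π electrons from ring double bonds plus a heteroatom lone pair. 10 = 4(2)+2, so the system is aromatic and both rings count as aromatic (benzothiophene).
Rings C and D form a fused bicyclic system with 10 sp² atoms and 10 π electrons from ring double bonds. 10 = 4(2)+2, so the system is aromatic and both rings count as aromatic (naphthalene).
Ring E has only sp³ atoms, so it is not fully conjugated — not aromatic (cyclohexane).
Ring F is fully conjugated (every ring atom contributes a p orbital); 1 ring double bond (2 π electrons) plus the carbocation's empty p orbital (0, but keeps the ring conjugated) give 2 π electrons. That satisfies 4n+2 with n=0, so ring F is aromatic (cyclopropenyl cation).
Aromatic: A, B, C, D, F. Total: 5.

5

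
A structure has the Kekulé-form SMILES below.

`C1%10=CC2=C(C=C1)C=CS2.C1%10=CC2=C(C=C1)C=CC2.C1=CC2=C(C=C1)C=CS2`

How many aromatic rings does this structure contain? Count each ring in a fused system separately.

The SMILES encodes a six-membered carbon ring with three alternating C=C double bonds, fused to a five-membered ring containing one sulfur and two C=C double bonds; a six-membered carbon ring with three alternating C=C double bonds, fused to a five-membered carbon ring containing one C=C double bond and one sp³ carbon; a six-membered carbon ring with three alternating C=C double bonds, fused to a five-membered ring containing one sulfur and two C=C double bonds.
The fused 6/5-membered bicyclic (with one sulfur) is a single π system with 9 sp² atoms and 10 π electrons from ring double bonds plus a heteroatom lone pair. 10 = 4(2)+2, so the system is aromatic and both rings count as aromatic (benzothiophene).
The 6-membered ring is planar and fully conjugated; 3 ring double bonds give 6 π electrons. That satisfies 4n+2 with n=1, so it is aromatic (benzene ring).
The 5-membered ring has one sp³ carbon, so it is not fully conjugated — not aromatic (cyclopentene ring).
The fused 6/5-membered bicyclic (with one sulfur) is a single π system with 9 sp² atoms and 10 π electrons from ring double bonds plus a heteroatom lone pair. 10 = 4(2)+2, so the system is aromatic and both rings count as aromatic (benzothiophene).
5 of the 6 rings are aromatic. Total: 5.

5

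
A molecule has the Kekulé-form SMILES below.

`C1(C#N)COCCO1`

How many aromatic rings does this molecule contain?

0

The SMILES encodes a six-membered saturated ring with oxygens at positions 1 and 4.
The 6-membered ring with two oxygens (1,4) has only sp³ atoms, so it is not fully conjugated — not aromatic (1,4-dioxane).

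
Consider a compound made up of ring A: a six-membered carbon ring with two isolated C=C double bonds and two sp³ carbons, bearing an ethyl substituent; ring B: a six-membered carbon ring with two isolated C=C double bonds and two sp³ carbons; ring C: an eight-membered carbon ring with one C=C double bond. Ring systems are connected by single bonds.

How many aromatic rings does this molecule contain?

0

Ring A has two sp³ carbons, so it is not fully conjugated — not aromatic (1,4-cyclohexadiene).
Ring B has two sp³ carbons, so it is not fully conjugated — not aromatic (1,4-cyclohexadiene).
Ring C has six sp³ carbons, so it is not fully conjugated — not aromatic (cyclooctene).
No ring is aromatic. Total: 0.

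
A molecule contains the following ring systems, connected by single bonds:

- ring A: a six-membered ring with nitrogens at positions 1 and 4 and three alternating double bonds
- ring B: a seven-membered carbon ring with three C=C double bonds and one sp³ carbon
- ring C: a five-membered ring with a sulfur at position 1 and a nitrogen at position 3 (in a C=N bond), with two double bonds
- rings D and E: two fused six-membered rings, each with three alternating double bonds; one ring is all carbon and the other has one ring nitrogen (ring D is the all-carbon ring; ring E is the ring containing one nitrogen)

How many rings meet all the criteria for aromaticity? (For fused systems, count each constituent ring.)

Ring A is planar and fully conjugated; 3 ring double bonds give 6 π electrons. Since 6 = 4n+2 (n=1), ring A is aromatic (pyrazine).
Ring B has one sp³ carbon, so it is not fully conjugated — not aromatic (cycloheptatriene).
Ring C is fully conjugated (every ring atom contributes a p orbital); 2 ring double bonds (4 π electrons) plus a heteroatom lone pair (2) give 6 π electrons. Since 6 = 4n+2 (n=1), ring C is aromatic (thiazole).
Rings D and E form a fused bicyclic system (with one nitrogen) with 10 sp² atoms and 10 π electrons from ring double bonds. 10 = 4(2)+2, so the system is aromatic and both rings count as aromatic (quinoline).
Aromatic: A, C, D, E. Total: 4.

4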